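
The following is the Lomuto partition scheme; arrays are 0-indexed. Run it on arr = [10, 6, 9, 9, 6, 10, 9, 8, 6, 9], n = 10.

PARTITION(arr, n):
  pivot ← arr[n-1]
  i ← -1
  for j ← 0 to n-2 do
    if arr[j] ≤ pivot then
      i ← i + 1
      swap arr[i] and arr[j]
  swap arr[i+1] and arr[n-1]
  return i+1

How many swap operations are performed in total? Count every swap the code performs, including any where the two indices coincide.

pivot = arr[9] = 9; i = -1
j=0: arr[0]=10 > 9 → no swap
j=1: arr[1]=6 ≤ 9 → i=0, swap arr[0],arr[1] → [6, 10, 9, 9, 6, 10, 9, 8, 6, 9]
j=2: arr[2]=9 ≤ 9 → i=1, swap arr[1],arr[2] → [6, 9, 10, 9, 6, 10, 9, 8, 6, 9]
j=3: arr[3]=9 ≤ 9 → i=2, swap arr[2],arr[3] → [6, 9, 9, 10, 6, 10, 9, 8, 6, 9]
j=4: arr[4]=6 ≤ 9 → i=3, swap arr[3],arr[4] → [6, 9, 9, 6, 10, 10, 9, 8, 6, 9]
j=5: arr[5]=10 > 9 → no swap
j=6: arr[6]=9 ≤ 9 → i=4, swap arr[4],arr[6] → [6, 9, 9, 6, 9, 10, 10, 8, 6, 9]
j=7: arr[7]=8 ≤ 9 → i=5, swap arr[5],arr[7] → [6, 9, 9, 6, 9, 8, 10, 10, 6, 9]
j=8: arr[8]=6 ≤ 9 → i=6, swap arr[6],arr[8] → [6, 9, 9, 6, 9, 8, 6, 10, 10, 9]
final swap arr[7],arr[9] → [6, 9, 9, 6, 9, 8, 6, 9, 10, 10]; return 7

8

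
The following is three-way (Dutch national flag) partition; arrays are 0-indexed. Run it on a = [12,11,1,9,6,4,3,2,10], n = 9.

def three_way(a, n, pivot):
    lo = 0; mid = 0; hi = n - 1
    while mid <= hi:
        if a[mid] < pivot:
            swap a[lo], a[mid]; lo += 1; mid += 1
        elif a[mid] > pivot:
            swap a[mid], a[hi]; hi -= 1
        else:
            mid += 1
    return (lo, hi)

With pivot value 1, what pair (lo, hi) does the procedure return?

(0, 0)

pivot = 1; lo=0, mid=0, hi=8
a[mid]=12>1: swap a[0],a[8]; hi=7 → [10,11,1,9,6,4,3,2,12]
a[mid]=10>1: swap a[0],a[7]; hi=6 → [2,11,1,9,6,4,3,10,12]
a[mid]=2>1: swap a[0],a[6]; hi=5 → [3,11,1,9,6,4,2,10,12]
a[mid]=3>1: swap a[0],a[5]; hi=4 → [4,11,1,9,6,3,2,10,12]
a[mid]=4>1: swap a[0],a[4]; hi=3 → [6,11,1,9,4,3,2,10,12]
a[mid]=6>1: swap a[0],a[3]; hi=2 → [9,11,1,6,4,3,2,10,12]
a[mid]=9>1: swap a[0],a[2]; hi=1 → [1,11,9,6,4,3,2,10,12]
a[mid]=1=1: mid=1
a[mid]=11>1: swap a[1],a[1]; hi=0 → [1,11,9,6,4,3,2,10,12]
end: lo=0, hi=0; a = [1,11,9,6,4,3,2,10,12]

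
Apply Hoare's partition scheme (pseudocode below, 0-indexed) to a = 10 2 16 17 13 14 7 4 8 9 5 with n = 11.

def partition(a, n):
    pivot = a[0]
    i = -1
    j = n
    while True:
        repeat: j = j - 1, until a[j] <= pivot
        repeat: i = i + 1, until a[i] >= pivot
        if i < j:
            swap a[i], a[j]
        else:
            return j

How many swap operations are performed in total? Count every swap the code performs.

5

pivot = a[0] = 10; i = -1, j = 11
j→10 (a[10]=5≤10), i→0 (a[0]=10≥10); i<j, swap → 5 2 16 17 13 14 7 4 8 9 10
j→9 (a[9]=9≤10), i→2 (a[2]=16≥10); i<j, swap → 5 2 9 17 13 14 7 4 8 16 10
j→8 (a[8]=8≤10), i→3 (a[3]=17≥10); i<j, swap → 5 2 9 8 13 14 7 4 17 16 10
j→7 (a[7]=4≤10), i→4 (a[4]=13≥10); i<j, swap → 5 2 9 8 4 14 7 13 17 16 10
j→6 (a[6]=7≤10), i→5 (a[5]=14≥10); i<j, swap → 5 2 9 8 4 7 14 13 17 16 10
j→5, i→6; i≥j, return j=5. a = 5 2 9 8 4 7 14 13 17 16 10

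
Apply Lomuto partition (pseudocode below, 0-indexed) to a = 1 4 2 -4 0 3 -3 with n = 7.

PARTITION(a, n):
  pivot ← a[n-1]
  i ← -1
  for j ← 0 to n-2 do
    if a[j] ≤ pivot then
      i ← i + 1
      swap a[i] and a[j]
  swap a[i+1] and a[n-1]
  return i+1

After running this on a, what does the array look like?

-4 -3 2 1 0 3 4

pivot = a[6] = -3; i = -1
j=0: a[0]=1 > -3 → no swap
j=1: a[1]=4 > -3 → no swap
j=2: a[2]=2 > -3 → no swap
j=3: a[3]=-4 ≤ -3 → i=0, swap a[0],a[3] → -4 4 2 1 0 3 -3
j=4: a[4]=0 > -3 → no swap
j=5: a[5]=3 > -3 → no swap
final swap a[1],a[6] → -4 -3 2 1 0 3 4; return 1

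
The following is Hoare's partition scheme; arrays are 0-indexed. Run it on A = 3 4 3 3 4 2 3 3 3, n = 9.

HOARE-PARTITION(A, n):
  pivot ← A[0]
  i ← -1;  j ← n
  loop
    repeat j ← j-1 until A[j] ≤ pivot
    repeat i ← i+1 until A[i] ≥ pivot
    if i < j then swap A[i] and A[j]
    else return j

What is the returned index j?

3

pivot=3
j stops at 8 (3), i stops at 0 (3); swap ⇒ 3 4 3 3 4 2 3 3 3
j stops at 7 (3), i stops at 1 (4); swap ⇒ 3 3 3 3 4 2 3 4 3
j stops at 6 (3), i stops at 2 (3); swap ⇒ 3 3 3 3 4 2 3 4 3
j stops at 5 (2), i stops at 3 (3); swap ⇒ 3 3 3 2 4 3 3 4 3
j stops at 3, i stops at 4; i≥j ⇒ return 3. A=3 3 3 2 4 3 3 4 3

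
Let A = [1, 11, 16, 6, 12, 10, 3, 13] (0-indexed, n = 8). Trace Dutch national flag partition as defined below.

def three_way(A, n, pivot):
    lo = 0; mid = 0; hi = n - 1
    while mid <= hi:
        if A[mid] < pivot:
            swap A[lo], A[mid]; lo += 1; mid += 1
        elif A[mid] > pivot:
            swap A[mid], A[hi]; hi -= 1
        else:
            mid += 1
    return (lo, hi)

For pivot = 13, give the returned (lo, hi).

(6, 6)

pivot = 13; lo=0, mid=0, hi=7
A[mid]=1<13: swap A[0],A[0]; lo=1,mid=1 → [1, 11, 16, 6, 12, 10, 3, 13]
A[mid]=11<13: swap A[1],A[1]; lo=2,mid=2 → [1, 11, 16, 6, 12, 10, 3, 13]
A[mid]=16>13: swap A[2],A[7]; hi=6 → [1, 11, 13, 6, 12, 10, 3, 16]
A[mid]=13=13: mid=3
A[mid]=6<13: swap A[2],A[3]; lo=3,mid=4 → [1, 11, 6, 13, 12, 10, 3, 16]
A[mid]=12<13: swap A[3],A[4]; lo=4,mid=5 → [1, 11, 6, 12, 13, 10, 3, 16]
A[mid]=10<13: swap A[4],A[5]; lo=5,mid=6 → [1, 11, 6, 12, 10, 13, 3, 16]
A[mid]=3<13: swap A[5],A[6]; lo=6,mid=7 → [1, 11, 6, 12, 10, 3, 13, 16]
end: lo=6, hi=6; A = [1, 11, 6, 12, 10, 3, 13, 16]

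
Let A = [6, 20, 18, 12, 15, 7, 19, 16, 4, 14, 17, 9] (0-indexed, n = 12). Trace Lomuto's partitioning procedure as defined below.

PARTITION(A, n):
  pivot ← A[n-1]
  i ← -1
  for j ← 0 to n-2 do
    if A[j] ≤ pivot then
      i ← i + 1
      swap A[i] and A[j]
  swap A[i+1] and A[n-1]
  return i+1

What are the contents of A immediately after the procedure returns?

[6, 7, 4, 9, 15, 20, 19, 16, 18, 14, 17, 12]

pivot = A[11] = 9; i = -1
j=0: A[0]=6 ≤ 9 → i=0, swap A[0],A[0] (no change) → [6, 20, 18, 12, 15, 7, 19, 16, 4, 14, 17, 9]
j=1: A[1]=20 > 9 → no swap
j=2: A[2]=18 > 9 → no swap
j=3: A[3]=12 > 9 → no swap
j=4: A[4]=15 > 9 → no swap
j=5: A[5]=7 ≤ 9 → i=1, swap A[1],A[5] → [6, 7, 18, 12, 15, 20, 19, 16, 4, 14, 17, 9]
j=6: A[6]=19 > 9 → no swap
j=7: A[7]=16 > 9 → no swap
j=8: A[8]=4 ≤ 9 → i=2, swap A[2],A[8] → [6, 7, 4, 12, 15, 20, 19, 16, 18, 14, 17, 9]
j=9: A[9]=14 > 9 → no swap
j=10: A[10]=17 > 9 → no swap
final swap A[3],A[11] → [6, 7, 4, 9, 15, 20, 19, 16, 18, 14, 17, 12]; return 3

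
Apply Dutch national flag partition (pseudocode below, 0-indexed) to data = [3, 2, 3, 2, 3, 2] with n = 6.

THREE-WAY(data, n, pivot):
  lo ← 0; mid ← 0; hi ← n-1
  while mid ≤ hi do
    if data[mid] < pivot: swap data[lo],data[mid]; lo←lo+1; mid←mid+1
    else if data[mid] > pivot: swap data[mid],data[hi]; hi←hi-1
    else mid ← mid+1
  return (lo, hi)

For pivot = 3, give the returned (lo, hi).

(3, 5)

lo=0 mid=0 hi=5
3=3: mid=1
2<3: swap(0,1), lo=1 mid=2 ⇒ [2, 3, 3, 2, 3, 2]
3=3: mid=3
2<3: swap(1,3), lo=2 mid=4 ⇒ [2, 2, 3, 3, 3, 2]
3=3: mid=5
2<3: swap(2,5), lo=3 mid=6 ⇒ [2, 2, 2, 3, 3, 3]
done. lo=3 hi=5; data=[2, 2, 2, 3, 3, 3]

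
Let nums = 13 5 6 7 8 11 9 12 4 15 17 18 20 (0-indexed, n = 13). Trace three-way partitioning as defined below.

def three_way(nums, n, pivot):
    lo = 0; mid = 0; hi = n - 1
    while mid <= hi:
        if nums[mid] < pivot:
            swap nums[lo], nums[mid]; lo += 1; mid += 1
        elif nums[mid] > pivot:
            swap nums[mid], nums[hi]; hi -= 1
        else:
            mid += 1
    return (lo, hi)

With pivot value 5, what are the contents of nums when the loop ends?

4 5 7 8 11 9 12 6 15 17 18 20 13

pivot = 5; lo=0, mid=0, hi=12
nums[mid]=13>5: swap nums[0],nums[12]; hi=11 → 20 5 6 7 8 11 9 12 4 15 17 18 13
nums[mid]=20>5: swap nums[0],nums[11]; hi=10 → 18 5 6 7 8 11 9 12 4 15 17 20 13
nums[mid]=18>5: swap nums[0],nums[10]; hi=9 → 17 5 6 7 8 11 9 12 4 15 18 20 13
nums[mid]=17>5: swap nums[0],nums[9]; hi=8 → 15 5 6 7 8 11 9 12 4 17 18 20 13
nums[mid]=15>5: swap nums[0],nums[8]; hi=7 → 4 5 6 7 8 11 9 12 15 17 18 20 13
nums[mid]=4<5: swap nums[0],nums[0]; lo=1,mid=1 → 4 5 6 7 8 11 9 12 15 17 18 20 13
nums[mid]=5=5: mid=2
nums[mid]=6>5: swap nums[2],nums[7]; hi=6 → 4 5 12 7 8 11 9 6 15 17 18 20 13
nums[mid]=12>5: swap nums[2],nums[6]; hi=5 → 4 5 9 7 8 11 12 6 15 17 18 20 13
nums[mid]=9>5: swap nums[2],nums[5]; hi=4 → 4 5 11 7 8 9 12 6 15 17 18 20 13
nums[mid]=11>5: swap nums[2],nums[4]; hi=3 → 4 5 8 7 11 9 12 6 15 17 18 20 13
nums[mid]=8>5: swap nums[2],nums[3]; hi=2 → 4 5 7 8 11 9 12 6 15 17 18 20 13
nums[mid]=7>5: swap nums[2],nums[2]; hi=1 → 4 5 7 8 11 9 12 6 15 17 18 20 13
end: lo=1, hi=1; nums = 4 5 7 8 11 9 12 6 15 17 18 20 13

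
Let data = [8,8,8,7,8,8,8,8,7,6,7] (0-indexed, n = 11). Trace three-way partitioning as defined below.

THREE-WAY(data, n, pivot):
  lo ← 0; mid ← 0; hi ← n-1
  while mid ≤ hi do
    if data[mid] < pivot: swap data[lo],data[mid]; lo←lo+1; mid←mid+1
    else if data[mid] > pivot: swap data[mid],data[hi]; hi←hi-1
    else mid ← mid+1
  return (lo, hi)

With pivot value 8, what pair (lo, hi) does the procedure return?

(4, 10)

pivot = 8; lo=0, mid=0, hi=10
data[mid]=8=8: mid=1
data[mid]=8=8: mid=2
data[mid]=8=8: mid=3
data[mid]=7<8: swap data[0],data[3]; lo=1,mid=4 → [7,8,8,8,8,8,8,8,7,6,7]
data[mid]=8=8: mid=5
data[mid]=8=8: mid=6
data[mid]=8=8: mid=7
data[mid]=8=8: mid=8
data[mid]=7<8: swap data[1],data[8]; lo=2,mid=9 → [7,7,8,8,8,8,8,8,8,6,7]
data[mid]=6<8: swap data[2],data[9]; lo=3,mid=10 → [7,7,6,8,8,8,8,8,8,8,7]
data[mid]=7<8: swap data[3],data[10]; lo=4,mid=11 → [7,7,6,7,8,8,8,8,8,8,8]
end: lo=4, hi=10; data = [7,7,6,7,8,8,8,8,8,8,8]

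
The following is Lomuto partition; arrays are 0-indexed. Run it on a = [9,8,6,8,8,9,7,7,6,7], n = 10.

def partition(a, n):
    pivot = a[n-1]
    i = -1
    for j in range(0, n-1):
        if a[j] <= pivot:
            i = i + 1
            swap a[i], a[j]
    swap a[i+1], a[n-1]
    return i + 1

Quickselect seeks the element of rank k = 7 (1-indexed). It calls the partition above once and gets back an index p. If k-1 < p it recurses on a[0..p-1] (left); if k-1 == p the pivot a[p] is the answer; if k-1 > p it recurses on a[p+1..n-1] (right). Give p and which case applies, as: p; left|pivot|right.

pivot=7, i=-1
j=0: 9>7, skip
j=1: 8>7, skip
j=2: 6≤7, i=0, swap(0,2) ⇒ [6,8,9,8,8,9,7,7,6,7]
j=3: 8>7, skip
j=4: 8>7, skip
j=5: 9>7, skip
j=6: 7≤7, i=1, swap(1,6) ⇒ [6,7,9,8,8,9,8,7,6,7]
j=7: 7≤7, i=2, swap(2,7) ⇒ [6,7,7,8,8,9,8,9,6,7]
j=8: 6≤7, i=3, swap(3,8) ⇒ [6,7,7,6,8,9,8,9,8,7]
swap(4,9) ⇒ [6,7,7,6,7,9,8,9,8,8]; return 4
p = 4; k-1 = 6 > 4 ⇒ right

4; right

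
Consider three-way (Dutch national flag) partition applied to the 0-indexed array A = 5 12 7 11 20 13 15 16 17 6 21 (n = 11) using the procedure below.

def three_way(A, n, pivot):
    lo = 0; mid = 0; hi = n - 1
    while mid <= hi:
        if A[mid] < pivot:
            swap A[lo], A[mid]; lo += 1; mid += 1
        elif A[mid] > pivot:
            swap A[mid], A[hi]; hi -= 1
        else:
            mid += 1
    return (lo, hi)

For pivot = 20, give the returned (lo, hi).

(9, 9)

pivot = 20; lo=0, mid=0, hi=10
A[mid]=5<20: swap A[0],A[0]; lo=1,mid=1 → 5 12 7 11 20 13 15 16 17 6 21
A[mid]=12<20: swap A[1],A[1]; lo=2,mid=2 → 5 12 7 11 20 13 15 16 17 6 21
A[mid]=7<20: swap A[2],A[2]; lo=3,mid=3 → 5 12 7 11 20 13 15 16 17 6 21
A[mid]=11<20: swap A[3],A[3]; lo=4,mid=4 → 5 12 7 11 20 13 15 16 17 6 21
A[mid]=20=20: mid=5
A[mid]=13<20: swap A[4],A[5]; lo=5,mid=6 → 5 12 7 11 13 20 15 16 17 6 21
A[mid]=15<20: swap A[5],A[6]; lo=6,mid=7 → 5 12 7 11 13 15 20 16 17 6 21
A[mid]=16<20: swap A[6],A[7]; lo=7,mid=8 → 5 12 7 11 13 15 16 20 17 6 21
A[mid]=17<20: swap A[7],A[8]; lo=8,mid=9 → 5 12 7 11 13 15 16 17 20 6 21
A[mid]=6<20: swap A[8],A[9]; lo=9,mid=10 → 5 12 7 11 13 15 16 17 6 20 21
A[mid]=21>20: swap A[10],A[10]; hi=9 → 5 12 7 11 13 15 16 17 6 20 21
end: lo=9, hi=9; A = 5 12 7 11 13 15 16 17 6 20 21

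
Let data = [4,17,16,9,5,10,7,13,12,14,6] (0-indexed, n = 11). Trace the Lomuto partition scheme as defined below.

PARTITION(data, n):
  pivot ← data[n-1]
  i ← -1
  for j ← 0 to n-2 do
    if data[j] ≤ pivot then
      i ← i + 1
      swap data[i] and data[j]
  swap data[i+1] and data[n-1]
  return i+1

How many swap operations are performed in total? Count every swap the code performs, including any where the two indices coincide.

pivot=6, i=-1
j=0: 4≤6, i=0, swap(0,0) ⇒ [4,17,16,9,5,10,7,13,12,14,6]
j=1: 17>6, skip
j=2: 16>6, skip
j=3: 9>6, skip
j=4: 5≤6, i=1, swap(1,4) ⇒ [4,5,16,9,17,10,7,13,12,14,6]
j=5: 10>6, skip
j=6: 7>6, skip
j=7: 13>6, skip
j=8: 12>6, skip
j=9: 14>6, skip
swap(2,10) ⇒ [4,5,6,9,17,10,7,13,12,14,16]; return 2

3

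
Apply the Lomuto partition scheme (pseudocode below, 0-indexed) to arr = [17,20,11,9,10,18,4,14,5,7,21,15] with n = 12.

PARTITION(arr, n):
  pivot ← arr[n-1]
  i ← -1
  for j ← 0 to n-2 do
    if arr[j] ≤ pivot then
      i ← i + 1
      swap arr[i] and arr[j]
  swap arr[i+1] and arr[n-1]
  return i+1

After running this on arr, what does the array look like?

pivot=15, i=-1
j=0: 17>15, skip
j=1: 20>15, skip
j=2: 11≤15, i=0, swap(0,2) ⇒ [11,20,17,9,10,18,4,14,5,7,21,15]
j=3: 9≤15, i=1, swap(1,3) ⇒ [11,9,17,20,10,18,4,14,5,7,21,15]
j=4: 10≤15, i=2, swap(2,4) ⇒ [11,9,10,20,17,18,4,14,5,7,21,15]
j=5: 18>15, skip
j=6: 4≤15, i=3, swap(3,6) ⇒ [11,9,10,4,17,18,20,14,5,7,21,15]
j=7: 14≤15, i=4, swap(4,7) ⇒ [11,9,10,4,14,18,20,17,5,7,21,15]
j=8: 5≤15, i=5, swap(5,8) ⇒ [11,9,10,4,14,5,20,17,18,7,21,15]
j=9: 7≤15, i=6, swap(6,9) ⇒ [11,9,10,4,14,5,7,17,18,20,21,15]
j=10: 21>15, skip
swap(7,11) ⇒ [11,9,10,4,14,5,7,15,18,20,21,17]; return 7

[11,9,10,4,14,5,7,15,18,20,21,17]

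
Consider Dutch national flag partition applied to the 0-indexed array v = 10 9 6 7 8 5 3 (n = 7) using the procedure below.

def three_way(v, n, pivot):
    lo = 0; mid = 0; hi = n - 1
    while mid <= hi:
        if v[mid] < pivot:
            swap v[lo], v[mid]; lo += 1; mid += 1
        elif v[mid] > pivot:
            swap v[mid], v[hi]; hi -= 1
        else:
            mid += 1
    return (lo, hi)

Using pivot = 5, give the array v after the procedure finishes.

3 5 7 8 6 9 10

pivot = 5; lo=0, mid=0, hi=6
v[mid]=10>5: swap v[0],v[6]; hi=5 → 3 9 6 7 8 5 10
v[mid]=3<5: swap v[0],v[0]; lo=1,mid=1 → 3 9 6 7 8 5 10
v[mid]=9>5: swap v[1],v[5]; hi=4 → 3 5 6 7 8 9 10
v[mid]=5=5: mid=2
v[mid]=6>5: swap v[2],v[4]; hi=3 → 3 5 8 7 6 9 10
v[mid]=8>5: swap v[2],v[3]; hi=2 → 3 5 7 8 6 9 10
v[mid]=7>5: swap v[2],v[2]; hi=1 → 3 5 7 8 6 9 10
end: lo=1, hi=1; v = 3 5 7 8 6 9 10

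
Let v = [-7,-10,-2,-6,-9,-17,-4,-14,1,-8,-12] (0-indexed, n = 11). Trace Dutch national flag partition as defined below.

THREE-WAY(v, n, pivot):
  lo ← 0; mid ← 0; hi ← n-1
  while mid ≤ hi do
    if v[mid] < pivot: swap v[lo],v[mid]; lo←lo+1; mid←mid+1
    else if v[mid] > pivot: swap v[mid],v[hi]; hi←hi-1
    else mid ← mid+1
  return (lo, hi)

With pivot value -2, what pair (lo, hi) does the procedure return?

lo=0 mid=0 hi=10
-7<-2: swap(0,0), lo=1 mid=1 ⇒ [-7,-10,-2,-6,-9,-17,-4,-14,1,-8,-12]
-10<-2: swap(1,1), lo=2 mid=2 ⇒ [-7,-10,-2,-6,-9,-17,-4,-14,1,-8,-12]
-2=-2: mid=3
-6<-2: swap(2,3), lo=3 mid=4 ⇒ [-7,-10,-6,-2,-9,-17,-4,-14,1,-8,-12]
-9<-2: swap(3,4), lo=4 mid=5 ⇒ [-7,-10,-6,-9,-2,-17,-4,-14,1,-8,-12]
-17<-2: swap(4,5), lo=5 mid=6 ⇒ [-7,-10,-6,-9,-17,-2,-4,-14,1,-8,-12]
-4<-2: swap(5,6), lo=6 mid=7 ⇒ [-7,-10,-6,-9,-17,-4,-2,-14,1,-8,-12]
-14<-2: swap(6,7), lo=7 mid=8 ⇒ [-7,-10,-6,-9,-17,-4,-14,-2,1,-8,-12]
1>-2: swap(8,10), hi=9 ⇒ [-7,-10,-6,-9,-17,-4,-14,-2,-12,-8,1]
-12<-2: swap(7,8), lo=8 mid=9 ⇒ [-7,-10,-6,-9,-17,-4,-14,-12,-2,-8,1]
-8<-2: swap(8,9), lo=9 mid=10 ⇒ [-7,-10,-6,-9,-17,-4,-14,-12,-8,-2,1]
done. lo=9 hi=9; v=[-7,-10,-6,-9,-17,-4,-14,-12,-8,-2,1]

(9, 9)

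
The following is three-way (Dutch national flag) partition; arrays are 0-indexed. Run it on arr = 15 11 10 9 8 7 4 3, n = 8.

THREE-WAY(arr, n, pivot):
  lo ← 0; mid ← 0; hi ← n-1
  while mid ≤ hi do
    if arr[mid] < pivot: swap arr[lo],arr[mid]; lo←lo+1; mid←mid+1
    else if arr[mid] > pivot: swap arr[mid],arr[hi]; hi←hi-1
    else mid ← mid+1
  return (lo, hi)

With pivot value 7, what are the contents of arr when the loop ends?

3 4 7 8 9 10 11 15

pivot = 7; lo=0, mid=0, hi=7
arr[mid]=15>7: swap arr[0],arr[7]; hi=6 → 3 11 10 9 8 7 4 15
arr[mid]=3<7: swap arr[0],arr[0]; lo=1,mid=1 → 3 11 10 9 8 7 4 15
arr[mid]=11>7: swap arr[1],arr[6]; hi=5 → 3 4 10 9 8 7 11 15
arr[mid]=4<7: swap arr[1],arr[1]; lo=2,mid=2 → 3 4 10 9 8 7 11 15
arr[mid]=10>7: swap arr[2],arr[5]; hi=4 → 3 4 7 9 8 10 11 15
arr[mid]=7=7: mid=3
arr[mid]=9>7: swap arr[3],arr[4]; hi=3 → 3 4 7 8 9 10 11 15
arr[mid]=8>7: swap arr[3],arr[3]; hi=2 → 3 4 7 8 9 10 11 15
end: lo=2, hi=2; arr = 3 4 7 8 9 10 11 15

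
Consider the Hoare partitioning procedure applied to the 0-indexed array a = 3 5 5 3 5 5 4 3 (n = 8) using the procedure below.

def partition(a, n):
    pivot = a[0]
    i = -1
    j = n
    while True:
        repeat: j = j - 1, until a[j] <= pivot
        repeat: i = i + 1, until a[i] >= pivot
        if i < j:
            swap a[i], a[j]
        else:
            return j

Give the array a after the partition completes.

3 3 5 5 5 5 4 3

pivot=3
j stops at 7 (3), i stops at 0 (3); swap ⇒ 3 5 5 3 5 5 4 3
j stops at 3 (3), i stops at 1 (5); swap ⇒ 3 3 5 5 5 5 4 3
j stops at 1, i stops at 2; i≥j ⇒ return 1. a=3 3 5 5 5 5 4 3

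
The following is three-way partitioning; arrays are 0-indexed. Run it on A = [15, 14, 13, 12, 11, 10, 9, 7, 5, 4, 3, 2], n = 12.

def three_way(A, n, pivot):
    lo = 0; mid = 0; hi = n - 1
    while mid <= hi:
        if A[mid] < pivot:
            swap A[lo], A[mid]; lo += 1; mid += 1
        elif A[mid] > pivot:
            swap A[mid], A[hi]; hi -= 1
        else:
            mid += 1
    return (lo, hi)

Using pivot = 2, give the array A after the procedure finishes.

[2, 13, 12, 11, 10, 9, 7, 5, 4, 3, 14, 15]

lo=0 mid=0 hi=11
15>2: swap(0,11), hi=10 ⇒ [2, 14, 13, 12, 11, 10, 9, 7, 5, 4, 3, 15]
2=2: mid=1
14>2: swap(1,10), hi=9 ⇒ [2, 3, 13, 12, 11, 10, 9, 7, 5, 4, 14, 15]
3>2: swap(1,9), hi=8 ⇒ [2, 4, 13, 12, 11, 10, 9, 7, 5, 3, 14, 15]
4>2: swap(1,8), hi=7 ⇒ [2, 5, 13, 12, 11, 10, 9, 7, 4, 3, 14, 15]
5>2: swap(1,7), hi=6 ⇒ [2, 7, 13, 12, 11, 10, 9, 5, 4, 3, 14, 15]
7>2: swap(1,6), hi=5 ⇒ [2, 9, 13, 12, 11, 10, 7, 5, 4, 3, 14, 15]
9>2: swap(1,5), hi=4 ⇒ [2, 10, 13, 12, 11, 9, 7, 5, 4, 3, 14, 15]
10>2: swap(1,4), hi=3 ⇒ [2, 11, 13, 12, 10, 9, 7, 5, 4, 3, 14, 15]
11>2: swap(1,3), hi=2 ⇒ [2, 12, 13, 11, 10, 9, 7, 5, 4, 3, 14, 15]
12>2: swap(1,2), hi=1 ⇒ [2, 13, 12, 11, 10, 9, 7, 5, 4, 3, 14, 15]
13>2: swap(1,1), hi=0 ⇒ [2, 13, 12, 11, 10, 9, 7, 5, 4, 3, 14, 15]
done. lo=0 hi=0; A=[2, 13, 12, 11, 10, 9, 7, 5, 4, 3, 14, 15]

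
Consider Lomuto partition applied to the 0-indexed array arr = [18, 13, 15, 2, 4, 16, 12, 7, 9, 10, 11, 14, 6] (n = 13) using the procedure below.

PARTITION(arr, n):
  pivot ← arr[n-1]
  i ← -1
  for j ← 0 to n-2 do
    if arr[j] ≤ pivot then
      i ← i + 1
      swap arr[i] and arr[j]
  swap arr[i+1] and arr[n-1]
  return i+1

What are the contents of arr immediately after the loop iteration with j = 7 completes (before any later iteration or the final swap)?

pivot=6, i=-1
j=0: 18>6, skip
j=1: 13>6, skip
j=2: 15>6, skip
j=3: 2≤6, i=0, swap(0,3) ⇒ [2, 13, 15, 18, 4, 16, 12, 7, 9, 10, 11, 14, 6]
j=4: 4≤6, i=1, swap(1,4) ⇒ [2, 4, 15, 18, 13, 16, 12, 7, 9, 10, 11, 14, 6]
j=5: 16>6, skip
j=6: 12>6, skip
j=7: 7>6, skip
(after j=7) arr = [2, 4, 15, 18, 13, 16, 12, 7, 9, 10, 11, 14, 6]

[2, 4, 15, 18, 13, 16, 12, 7, 9, 10, 11, 14, 6]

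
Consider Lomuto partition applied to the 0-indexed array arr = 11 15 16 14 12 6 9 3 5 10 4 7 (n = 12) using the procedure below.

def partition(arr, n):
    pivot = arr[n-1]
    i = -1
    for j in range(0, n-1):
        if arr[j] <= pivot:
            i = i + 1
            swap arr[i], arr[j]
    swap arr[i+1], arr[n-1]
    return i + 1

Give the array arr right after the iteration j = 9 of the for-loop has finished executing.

6 3 5 14 12 11 9 15 16 10 4 7

pivot = arr[11] = 7; i = -1
j=0: arr[0]=11 > 7 → no swap
j=1: arr[1]=15 > 7 → no swap
j=2: arr[2]=16 > 7 → no swap
j=3: arr[3]=14 > 7 → no swap
j=4: arr[4]=12 > 7 → no swap
j=5: arr[5]=6 ≤ 7 → i=0, swap arr[0],arr[5] → 6 15 16 14 12 11 9 3 5 10 4 7
j=6: arr[6]=9 > 7 → no swap
j=7: arr[7]=3 ≤ 7 → i=1, swap arr[1],arr[7] → 6 3 16 14 12 11 9 15 5 10 4 7
j=8: arr[8]=5 ≤ 7 → i=2, swap arr[2],arr[8] → 6 3 5 14 12 11 9 15 16 10 4 7
j=9: arr[9]=10 > 7 → no swap
(after j=9) arr = 6 3 5 14 12 11 9 15 16 10 4 7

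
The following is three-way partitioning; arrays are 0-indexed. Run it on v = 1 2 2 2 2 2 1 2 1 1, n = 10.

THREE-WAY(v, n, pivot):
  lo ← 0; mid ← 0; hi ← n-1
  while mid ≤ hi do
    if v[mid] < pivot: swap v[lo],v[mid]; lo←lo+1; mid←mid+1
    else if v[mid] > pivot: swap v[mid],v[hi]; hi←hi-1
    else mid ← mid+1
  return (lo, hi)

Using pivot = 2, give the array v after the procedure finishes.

1 1 1 1 2 2 2 2 2 2

pivot = 2; lo=0, mid=0, hi=9
v[mid]=1<2: swap v[0],v[0]; lo=1,mid=1 → 1 2 2 2 2 2 1 2 1 1
v[mid]=2=2: mid=2
v[mid]=2=2: mid=3
v[mid]=2=2: mid=4
v[mid]=2=2: mid=5
v[mid]=2=2: mid=6
v[mid]=1<2: swap v[1],v[6]; lo=2,mid=7 → 1 1 2 2 2 2 2 2 1 1
v[mid]=2=2: mid=8
v[mid]=1<2: swap v[2],v[8]; lo=3,mid=9 → 1 1 1 2 2 2 2 2 2 1
v[mid]=1<2: swap v[3],v[9]; lo=4,mid=10 → 1 1 1 1 2 2 2 2 2 2
end: lo=4, hi=9; v = 1 1 1 1 2 2 2 2 2 2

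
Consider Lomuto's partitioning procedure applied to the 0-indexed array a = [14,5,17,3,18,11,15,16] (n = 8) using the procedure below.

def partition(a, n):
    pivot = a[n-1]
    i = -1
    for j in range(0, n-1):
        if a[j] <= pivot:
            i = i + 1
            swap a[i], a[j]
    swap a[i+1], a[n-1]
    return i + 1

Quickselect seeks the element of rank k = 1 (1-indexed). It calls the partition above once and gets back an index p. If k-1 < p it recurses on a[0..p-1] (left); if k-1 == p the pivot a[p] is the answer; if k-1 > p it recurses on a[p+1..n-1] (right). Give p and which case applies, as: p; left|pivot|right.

pivot = a[7] = 16; i = -1
j=0: a[0]=14 ≤ 16 → i=0, swap a[0],a[0] (no change) → [14,5,17,3,18,11,15,16]
j=1: a[1]=5 ≤ 16 → i=1, swap a[1],a[1] (no change) → [14,5,17,3,18,11,15,16]
j=2: a[2]=17 > 16 → no swap
j=3: a[3]=3 ≤ 16 → i=2, swap a[2],a[3] → [14,5,3,17,18,11,15,16]
j=4: a[4]=18 > 16 → no swap
j=5: a[5]=11 ≤ 16 → i=3, swap a[3],a[5] → [14,5,3,11,18,17,15,16]
j=6: a[6]=15 ≤ 16 → i=4, swap a[4],a[6] → [14,5,3,11,15,17,18,16]
final swap a[5],a[7] → [14,5,3,11,15,16,18,17]; return 5
p = 5; k-1 = 0 < 5 ⇒ left

5; left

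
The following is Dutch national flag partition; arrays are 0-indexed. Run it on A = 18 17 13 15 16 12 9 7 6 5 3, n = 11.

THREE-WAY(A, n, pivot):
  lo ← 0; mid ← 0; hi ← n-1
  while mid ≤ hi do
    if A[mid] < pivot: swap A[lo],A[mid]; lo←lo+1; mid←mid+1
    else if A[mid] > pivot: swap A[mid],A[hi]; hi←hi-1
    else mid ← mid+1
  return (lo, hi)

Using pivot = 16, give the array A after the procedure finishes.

lo=0 mid=0 hi=10
18>16: swap(0,10), hi=9 ⇒ 3 17 13 15 16 12 9 7 6 5 18
3<16: swap(0,0), lo=1 mid=1 ⇒ 3 17 13 15 16 12 9 7 6 5 18
17>16: swap(1,9), hi=8 ⇒ 3 5 13 15 16 12 9 7 6 17 18
5<16: swap(1,1), lo=2 mid=2 ⇒ 3 5 13 15 16 12 9 7 6 17 18
13<16: swap(2,2), lo=3 mid=3 ⇒ 3 5 13 15 16 12 9 7 6 17 18
15<16: swap(3,3), lo=4 mid=4 ⇒ 3 5 13 15 16 12 9 7 6 17 18
16=16: mid=5
12<16: swap(4,5), lo=5 mid=6 ⇒ 3 5 13 15 12 16 9 7 6 17 18
9<16: swap(5,6), lo=6 mid=7 ⇒ 3 5 13 15 12 9 16 7 6 17 18
7<16: swap(6,7), lo=7 mid=8 ⇒ 3 5 13 15 12 9 7 16 6 17 18
6<16: swap(7,8), lo=8 mid=9 ⇒ 3 5 13 15 12 9 7 6 16 17 18
done. lo=8 hi=8; A=3 5 13 15 12 9 7 6 16 17 18

3 5 13 15 12 9 7 6 16 17 18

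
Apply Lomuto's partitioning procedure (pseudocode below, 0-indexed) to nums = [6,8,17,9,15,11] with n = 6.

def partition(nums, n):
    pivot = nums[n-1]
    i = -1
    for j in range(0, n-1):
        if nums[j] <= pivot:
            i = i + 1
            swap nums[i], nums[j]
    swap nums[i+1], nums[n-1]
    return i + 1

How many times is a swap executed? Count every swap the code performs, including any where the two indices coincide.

pivot = nums[5] = 11; i = -1
j=0: nums[0]=6 ≤ 11 → i=0, swap nums[0],nums[0] (no change) → [6,8,17,9,15,11]
j=1: nums[1]=8 ≤ 11 → i=1, swap nums[1],nums[1] (no change) → [6,8,17,9,15,11]
j=2: nums[2]=17 > 11 → no swap
j=3: nums[3]=9 ≤ 11 → i=2, swap nums[2],nums[3] → [6,8,9,17,15,11]
j=4: nums[4]=15 > 11 → no swap
final swap nums[3],nums[5] → [6,8,9,11,15,17]; return 3

4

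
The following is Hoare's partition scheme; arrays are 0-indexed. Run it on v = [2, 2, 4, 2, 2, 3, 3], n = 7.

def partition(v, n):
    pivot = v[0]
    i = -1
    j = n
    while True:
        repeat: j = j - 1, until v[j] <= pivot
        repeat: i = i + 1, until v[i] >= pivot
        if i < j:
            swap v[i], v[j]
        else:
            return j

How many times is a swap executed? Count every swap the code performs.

2

pivot = v[0] = 2; i = -1, j = 7
j→4 (v[4]=2≤2), i→0 (v[0]=2≥2); i<j, swap → [2, 2, 4, 2, 2, 3, 3]
j→3 (v[3]=2≤2), i→1 (v[1]=2≥2); i<j, swap → [2, 2, 4, 2, 2, 3, 3]
j→1, i→2; i≥j, return j=1. v = [2, 2, 4, 2, 2, 3, 3]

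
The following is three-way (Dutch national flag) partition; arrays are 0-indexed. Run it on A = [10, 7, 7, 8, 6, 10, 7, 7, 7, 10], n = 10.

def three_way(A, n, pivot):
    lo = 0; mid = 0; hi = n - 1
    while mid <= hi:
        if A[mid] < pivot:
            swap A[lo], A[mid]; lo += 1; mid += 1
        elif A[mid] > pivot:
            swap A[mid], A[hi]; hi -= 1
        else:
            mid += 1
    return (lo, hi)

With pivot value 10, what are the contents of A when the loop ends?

[7, 7, 8, 6, 7, 7, 7, 10, 10, 10]

pivot = 10; lo=0, mid=0, hi=9
A[mid]=10=10: mid=1
A[mid]=7<10: swap A[0],A[1]; lo=1,mid=2 → [7, 10, 7, 8, 6, 10, 7, 7, 7, 10]
A[mid]=7<10: swap A[1],A[2]; lo=2,mid=3 → [7, 7, 10, 8, 6, 10, 7, 7, 7, 10]
A[mid]=8<10: swap A[2],A[3]; lo=3,mid=4 → [7, 7, 8, 10, 6, 10, 7, 7, 7, 10]
A[mid]=6<10: swap A[3],A[4]; lo=4,mid=5 → [7, 7, 8, 6, 10, 10, 7, 7, 7, 10]
A[mid]=10=10: mid=6
A[mid]=7<10: swap A[4],A[6]; lo=5,mid=7 → [7, 7, 8, 6, 7, 10, 10, 7, 7, 10]
A[mid]=7<10: swap A[5],A[7]; lo=6,mid=8 → [7, 7, 8, 6, 7, 7, 10, 10, 7, 10]
A[mid]=7<10: swap A[6],A[8]; lo=7,mid=9 → [7, 7, 8, 6, 7, 7, 7, 10, 10, 10]
A[mid]=10=10: mid=10
end: lo=7, hi=9; A = [7, 7, 8, 6, 7, 7, 7, 10, 10, 10]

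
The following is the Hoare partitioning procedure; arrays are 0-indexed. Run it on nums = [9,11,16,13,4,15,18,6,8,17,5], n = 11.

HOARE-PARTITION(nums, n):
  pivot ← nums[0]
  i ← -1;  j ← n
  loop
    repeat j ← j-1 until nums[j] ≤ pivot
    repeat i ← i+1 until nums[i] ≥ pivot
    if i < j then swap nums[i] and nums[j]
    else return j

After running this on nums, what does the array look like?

[5,8,6,4,13,15,18,16,11,17,9]

pivot=9
j stops at 10 (5), i stops at 0 (9); swap ⇒ [5,11,16,13,4,15,18,6,8,17,9]
j stops at 8 (8), i stops at 1 (11); swap ⇒ [5,8,16,13,4,15,18,6,11,17,9]
j stops at 7 (6), i stops at 2 (16); swap ⇒ [5,8,6,13,4,15,18,16,11,17,9]
j stops at 4 (4), i stops at 3 (13); swap ⇒ [5,8,6,4,13,15,18,16,11,17,9]
j stops at 3, i stops at 4; i≥j ⇒ return 3. nums=[5,8,6,4,13,15,18,16,11,17,9]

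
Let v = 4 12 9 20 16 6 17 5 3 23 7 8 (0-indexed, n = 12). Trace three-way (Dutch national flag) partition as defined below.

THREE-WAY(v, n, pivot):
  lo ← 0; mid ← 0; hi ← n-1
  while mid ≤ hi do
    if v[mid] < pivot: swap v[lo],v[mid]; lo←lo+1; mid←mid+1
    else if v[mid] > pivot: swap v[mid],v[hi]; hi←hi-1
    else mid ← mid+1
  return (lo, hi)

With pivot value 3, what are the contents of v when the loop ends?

lo=0 mid=0 hi=11
4>3: swap(0,11), hi=10 ⇒ 8 12 9 20 16 6 17 5 3 23 7 4
8>3: swap(0,10), hi=9 ⇒ 7 12 9 20 16 6 17 5 3 23 8 4
7>3: swap(0,9), hi=8 ⇒ 23 12 9 20 16 6 17 5 3 7 8 4
23>3: swap(0,8), hi=7 ⇒ 3 12 9 20 16 6 17 5 23 7 8 4
3=3: mid=1
12>3: swap(1,7), hi=6 ⇒ 3 5 9 20 16 6 17 12 23 7 8 4
5>3: swap(1,6), hi=5 ⇒ 3 17 9 20 16 6 5 12 23 7 8 4
17>3: swap(1,5), hi=4 ⇒ 3 6 9 20 16 17 5 12 23 7 8 4
6>3: swap(1,4), hi=3 ⇒ 3 16 9 20 6 17 5 12 23 7 8 4
16>3: swap(1,3), hi=2 ⇒ 3 20 9 16 6 17 5 12 23 7 8 4
20>3: swap(1,2), hi=1 ⇒ 3 9 20 16 6 17 5 12 23 7 8 4
9>3: swap(1,1), hi=0 ⇒ 3 9 20 16 6 17 5 12 23 7 8 4
done. lo=0 hi=0; v=3 9 20 16 6 17 5 12 23 7 8 4

3 9 20 16 6 17 5 12 23 7 8 4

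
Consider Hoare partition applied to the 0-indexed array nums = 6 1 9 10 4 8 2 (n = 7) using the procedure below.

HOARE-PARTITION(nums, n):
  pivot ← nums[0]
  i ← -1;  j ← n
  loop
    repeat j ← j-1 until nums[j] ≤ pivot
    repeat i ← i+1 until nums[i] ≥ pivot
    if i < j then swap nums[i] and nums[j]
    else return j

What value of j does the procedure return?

2

pivot=6
j stops at 6 (2), i stops at 0 (6); swap ⇒ 2 1 9 10 4 8 6
j stops at 4 (4), i stops at 2 (9); swap ⇒ 2 1 4 10 9 8 6
j stops at 2, i stops at 3; i≥j ⇒ return 2. nums=2 1 4 10 9 8 6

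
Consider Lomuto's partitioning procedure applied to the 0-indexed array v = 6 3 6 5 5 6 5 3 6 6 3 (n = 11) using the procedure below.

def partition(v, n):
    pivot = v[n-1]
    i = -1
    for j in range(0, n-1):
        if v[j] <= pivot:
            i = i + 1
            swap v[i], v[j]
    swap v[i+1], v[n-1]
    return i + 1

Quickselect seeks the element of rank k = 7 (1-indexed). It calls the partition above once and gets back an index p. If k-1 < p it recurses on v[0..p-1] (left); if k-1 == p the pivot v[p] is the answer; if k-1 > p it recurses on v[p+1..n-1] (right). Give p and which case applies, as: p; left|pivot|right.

2; right

pivot=3, i=-1
j=0: 6>3, skip
j=1: 3≤3, i=0, swap(0,1) ⇒ 3 6 6 5 5 6 5 3 6 6 3
j=2: 6>3, skip
j=3: 5>3, skip
j=4: 5>3, skip
j=5: 6>3, skip
j=6: 5>3, skip
j=7: 3≤3, i=1, swap(1,7) ⇒ 3 3 6 5 5 6 5 6 6 6 3
j=8: 6>3, skip
j=9: 6>3, skip
swap(2,10) ⇒ 3 3 3 5 5 6 5 6 6 6 6; return 2
p = 2; k-1 = 6 > 2 ⇒ right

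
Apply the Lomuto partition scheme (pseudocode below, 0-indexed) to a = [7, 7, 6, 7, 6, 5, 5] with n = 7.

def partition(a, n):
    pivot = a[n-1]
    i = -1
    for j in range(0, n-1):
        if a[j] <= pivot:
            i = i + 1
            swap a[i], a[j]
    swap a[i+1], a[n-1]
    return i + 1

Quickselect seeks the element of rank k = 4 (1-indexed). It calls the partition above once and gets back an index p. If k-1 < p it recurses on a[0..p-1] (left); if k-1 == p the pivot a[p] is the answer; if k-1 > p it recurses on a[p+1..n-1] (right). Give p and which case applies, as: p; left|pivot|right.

pivot=5, i=-1
j=0: 7>5, skip
j=1: 7>5, skip
j=2: 6>5, skip
j=3: 7>5, skip
j=4: 6>5, skip
j=5: 5≤5, i=0, swap(0,5) ⇒ [5, 7, 6, 7, 6, 7, 5]
swap(1,6) ⇒ [5, 5, 6, 7, 6, 7, 7]; return 1
p = 1; k-1 = 3 > 1 ⇒ right

1; right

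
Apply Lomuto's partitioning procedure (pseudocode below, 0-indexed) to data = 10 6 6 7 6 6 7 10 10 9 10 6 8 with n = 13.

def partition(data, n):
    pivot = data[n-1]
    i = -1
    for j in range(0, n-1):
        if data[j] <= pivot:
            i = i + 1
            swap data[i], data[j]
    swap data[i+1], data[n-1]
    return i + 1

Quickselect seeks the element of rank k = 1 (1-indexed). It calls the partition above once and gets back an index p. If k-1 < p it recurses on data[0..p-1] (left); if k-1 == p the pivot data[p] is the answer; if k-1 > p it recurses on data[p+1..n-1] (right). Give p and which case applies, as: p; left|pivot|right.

pivot=8, i=-1
j=0: 10>8, skip
j=1: 6≤8, i=0, swap(0,1) ⇒ 6 10 6 7 6 6 7 10 10 9 10 6 8
j=2: 6≤8, i=1, swap(1,2) ⇒ 6 6 10 7 6 6 7 10 10 9 10 6 8
j=3: 7≤8, i=2, swap(2,3) ⇒ 6 6 7 10 6 6 7 10 10 9 10 6 8
j=4: 6≤8, i=3, swap(3,4) ⇒ 6 6 7 6 10 6 7 10 10 9 10 6 8
j=5: 6≤8, i=4, swap(4,5) ⇒ 6 6 7 6 6 10 7 10 10 9 10 6 8
j=6: 7≤8, i=5, swap(5,6) ⇒ 6 6 7 6 6 7 10 10 10 9 10 6 8
j=7: 10>8, skip
j=8: 10>8, skip
j=9: 9>8, skip
j=10: 10>8, skip
j=11: 6≤8, i=6, swap(6,11) ⇒ 6 6 7 6 6 7 6 10 10 9 10 10 8
swap(7,12) ⇒ 6 6 7 6 6 7 6 8 10 9 10 10 10; return 7
p = 7; k-1 = 0 < 7 ⇒ left

7; left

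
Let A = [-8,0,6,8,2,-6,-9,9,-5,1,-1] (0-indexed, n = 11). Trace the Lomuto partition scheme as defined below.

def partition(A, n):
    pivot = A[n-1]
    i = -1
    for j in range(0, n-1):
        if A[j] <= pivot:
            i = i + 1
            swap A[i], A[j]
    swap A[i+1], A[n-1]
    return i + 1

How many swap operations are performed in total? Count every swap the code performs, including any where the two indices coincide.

5

pivot=-1, i=-1
j=0: -8≤-1, i=0, swap(0,0) ⇒ [-8,0,6,8,2,-6,-9,9,-5,1,-1]
j=1: 0>-1, skip
j=2: 6>-1, skip
j=3: 8>-1, skip
j=4: 2>-1, skip
j=5: -6≤-1, i=1, swap(1,5) ⇒ [-8,-6,6,8,2,0,-9,9,-5,1,-1]
j=6: -9≤-1, i=2, swap(2,6) ⇒ [-8,-6,-9,8,2,0,6,9,-5,1,-1]
j=7: 9>-1, skip
j=8: -5≤-1, i=3, swap(3,8) ⇒ [-8,-6,-9,-5,2,0,6,9,8,1,-1]
j=9: 1>-1, skip
swap(4,10) ⇒ [-8,-6,-9,-5,-1,0,6,9,8,1,2]; return 4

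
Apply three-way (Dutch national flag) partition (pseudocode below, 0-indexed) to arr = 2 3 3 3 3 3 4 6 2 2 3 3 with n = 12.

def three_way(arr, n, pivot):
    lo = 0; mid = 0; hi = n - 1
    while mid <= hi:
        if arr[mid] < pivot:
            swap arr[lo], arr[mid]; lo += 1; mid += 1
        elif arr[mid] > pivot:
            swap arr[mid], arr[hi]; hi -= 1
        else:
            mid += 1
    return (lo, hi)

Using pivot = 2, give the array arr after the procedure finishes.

lo=0 mid=0 hi=11
2=2: mid=1
3>2: swap(1,11), hi=10 ⇒ 2 3 3 3 3 3 4 6 2 2 3 3
3>2: swap(1,10), hi=9 ⇒ 2 3 3 3 3 3 4 6 2 2 3 3
3>2: swap(1,9), hi=8 ⇒ 2 2 3 3 3 3 4 6 2 3 3 3
2=2: mid=2
3>2: swap(2,8), hi=7 ⇒ 2 2 2 3 3 3 4 6 3 3 3 3
2=2: mid=3
3>2: swap(3,7), hi=6 ⇒ 2 2 2 6 3 3 4 3 3 3 3 3
6>2: swap(3,6), hi=5 ⇒ 2 2 2 4 3 3 6 3 3 3 3 3
4>2: swap(3,5), hi=4 ⇒ 2 2 2 3 3 4 6 3 3 3 3 3
3>2: swap(3,4), hi=3 ⇒ 2 2 2 3 3 4 6 3 3 3 3 3
3>2: swap(3,3), hi=2 ⇒ 2 2 2 3 3 4 6 3 3 3 3 3
done. lo=0 hi=2; arr=2 2 2 3 3 4 6 3 3 3 3 3

2 2 2 3 3 4 6 3 3 3 3 3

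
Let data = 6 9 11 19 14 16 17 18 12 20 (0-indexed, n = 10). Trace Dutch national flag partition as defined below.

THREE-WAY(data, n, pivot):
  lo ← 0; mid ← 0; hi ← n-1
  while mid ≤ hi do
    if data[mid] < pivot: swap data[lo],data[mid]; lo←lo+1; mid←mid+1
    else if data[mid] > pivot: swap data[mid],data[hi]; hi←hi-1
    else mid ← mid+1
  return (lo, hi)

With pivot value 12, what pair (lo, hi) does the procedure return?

(3, 3)

pivot = 12; lo=0, mid=0, hi=9
data[mid]=6<12: swap data[0],data[0]; lo=1,mid=1 → 6 9 11 19 14 16 17 18 12 20
data[mid]=9<12: swap data[1],data[1]; lo=2,mid=2 → 6 9 11 19 14 16 17 18 12 20
data[mid]=11<12: swap data[2],data[2]; lo=3,mid=3 → 6 9 11 19 14 16 17 18 12 20
data[mid]=19>12: swap data[3],data[9]; hi=8 → 6 9 11 20 14 16 17 18 12 19
data[mid]=20>12: swap data[3],data[8]; hi=7 → 6 9 11 12 14 16 17 18 20 19
data[mid]=12=12: mid=4
data[mid]=14>12: swap data[4],data[7]; hi=6 → 6 9 11 12 18 16 17 14 20 19
data[mid]=18>12: swap data[4],data[6]; hi=5 → 6 9 11 12 17 16 18 14 20 19
data[mid]=17>12: swap data[4],data[5]; hi=4 → 6 9 11 12 16 17 18 14 20 19
data[mid]=16>12: swap data[4],data[4]; hi=3 → 6 9 11 12 16 17 18 14 20 19
end: lo=3, hi=3; data = 6 9 11 12 16 17 18 14 20 19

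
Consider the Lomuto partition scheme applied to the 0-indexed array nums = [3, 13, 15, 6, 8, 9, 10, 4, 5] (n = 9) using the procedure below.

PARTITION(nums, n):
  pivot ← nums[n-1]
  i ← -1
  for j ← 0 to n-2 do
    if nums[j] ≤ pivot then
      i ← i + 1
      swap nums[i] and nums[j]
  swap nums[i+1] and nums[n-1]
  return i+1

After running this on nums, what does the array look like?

pivot = nums[8] = 5; i = -1
j=0: nums[0]=3 ≤ 5 → i=0, swap nums[0],nums[0] (no change) → [3, 13, 15, 6, 8, 9, 10, 4, 5]
j=1: nums[1]=13 > 5 → no swap
j=2: nums[2]=15 > 5 → no swap
j=3: nums[3]=6 > 5 → no swap
j=4: nums[4]=8 > 5 → no swap
j=5: nums[5]=9 > 5 → no swap
j=6: nums[6]=10 > 5 → no swap
j=7: nums[7]=4 ≤ 5 → i=1, swap nums[1],nums[7] → [3, 4, 15, 6, 8, 9, 10, 13, 5]
final swap nums[2],nums[8] → [3, 4, 5, 6, 8, 9, 10, 13, 15]; return 2

[3, 4, 5, 6, 8, 9, 10, 13, 15]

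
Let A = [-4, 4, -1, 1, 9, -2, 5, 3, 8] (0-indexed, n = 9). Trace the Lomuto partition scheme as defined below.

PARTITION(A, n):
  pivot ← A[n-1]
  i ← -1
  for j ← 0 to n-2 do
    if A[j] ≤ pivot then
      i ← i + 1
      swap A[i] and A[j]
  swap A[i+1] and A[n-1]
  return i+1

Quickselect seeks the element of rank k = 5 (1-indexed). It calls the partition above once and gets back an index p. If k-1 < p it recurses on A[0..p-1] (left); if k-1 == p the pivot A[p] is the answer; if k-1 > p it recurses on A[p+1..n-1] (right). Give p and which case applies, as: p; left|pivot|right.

pivot=8, i=-1
j=0: -4≤8, i=0, swap(0,0) ⇒ [-4, 4, -1, 1, 9, -2, 5, 3, 8]
j=1: 4≤8, i=1, swap(1,1) ⇒ [-4, 4, -1, 1, 9, -2, 5, 3, 8]
j=2: -1≤8, i=2, swap(2,2) ⇒ [-4, 4, -1, 1, 9, -2, 5, 3, 8]
j=3: 1≤8, i=3, swap(3,3) ⇒ [-4, 4, -1, 1, 9, -2, 5, 3, 8]
j=4: 9>8, skip
j=5: -2≤8, i=4, swap(4,5) ⇒ [-4, 4, -1, 1, -2, 9, 5, 3, 8]
j=6: 5≤8, i=5, swap(5,6) ⇒ [-4, 4, -1, 1, -2, 5, 9, 3, 8]
j=7: 3≤8, i=6, swap(6,7) ⇒ [-4, 4, -1, 1, -2, 5, 3, 9, 8]
swap(7,8) ⇒ [-4, 4, -1, 1, -2, 5, 3, 8, 9]; return 7
p = 7; k-1 = 4 < 7 ⇒ left

7; left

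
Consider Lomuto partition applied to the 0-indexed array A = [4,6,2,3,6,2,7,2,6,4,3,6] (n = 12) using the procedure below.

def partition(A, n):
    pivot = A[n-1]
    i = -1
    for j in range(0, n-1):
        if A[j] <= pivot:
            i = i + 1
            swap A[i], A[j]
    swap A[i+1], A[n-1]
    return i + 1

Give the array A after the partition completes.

pivot = A[11] = 6; i = -1
j=0: A[0]=4 ≤ 6 → i=0, swap A[0],A[0] (no change) → [4,6,2,3,6,2,7,2,6,4,3,6]
j=1: A[1]=6 ≤ 6 → i=1, swap A[1],A[1] (no change) → [4,6,2,3,6,2,7,2,6,4,3,6]
j=2: A[2]=2 ≤ 6 → i=2, swap A[2],A[2] (no change) → [4,6,2,3,6,2,7,2,6,4,3,6]
j=3: A[3]=3 ≤ 6 → i=3, swap A[3],A[3] (no change) → [4,6,2,3,6,2,7,2,6,4,3,6]
j=4: A[4]=6 ≤ 6 → i=4, swap A[4],A[4] (no change) → [4,6,2,3,6,2,7,2,6,4,3,6]
j=5: A[5]=2 ≤ 6 → i=5, swap A[5],A[5] (no change) → [4,6,2,3,6,2,7,2,6,4,3,6]
j=6: A[6]=7 > 6 → no swap
j=7: A[7]=2 ≤ 6 → i=6, swap A[6],A[7] → [4,6,2,3,6,2,2,7,6,4,3,6]
j=8: A[8]=6 ≤ 6 → i=7, swap A[7],A[8] → [4,6,2,3,6,2,2,6,7,4,3,6]
j=9: A[9]=4 ≤ 6 → i=8, swap A[8],A[9] → [4,6,2,3,6,2,2,6,4,7,3,6]
j=10: A[10]=3 ≤ 6 → i=9, swap A[9],A[10] → [4,6,2,3,6,2,2,6,4,3,7,6]
final swap A[10],A[11] → [4,6,2,3,6,2,2,6,4,3,6,7]; return 10

[4,6,2,3,6,2,2,6,4,3,6,7]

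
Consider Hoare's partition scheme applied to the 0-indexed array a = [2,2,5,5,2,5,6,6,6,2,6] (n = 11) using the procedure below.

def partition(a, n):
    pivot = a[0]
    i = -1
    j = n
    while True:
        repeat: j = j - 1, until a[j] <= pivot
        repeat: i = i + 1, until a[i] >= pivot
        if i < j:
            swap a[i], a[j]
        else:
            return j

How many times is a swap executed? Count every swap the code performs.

pivot = a[0] = 2; i = -1, j = 11
j→9 (a[9]=2≤2), i→0 (a[0]=2≥2); i<j, swap → [2,2,5,5,2,5,6,6,6,2,6]
j→4 (a[4]=2≤2), i→1 (a[1]=2≥2); i<j, swap → [2,2,5,5,2,5,6,6,6,2,6]
j→1, i→2; i≥j, return j=1. a = [2,2,5,5,2,5,6,6,6,2,6]

2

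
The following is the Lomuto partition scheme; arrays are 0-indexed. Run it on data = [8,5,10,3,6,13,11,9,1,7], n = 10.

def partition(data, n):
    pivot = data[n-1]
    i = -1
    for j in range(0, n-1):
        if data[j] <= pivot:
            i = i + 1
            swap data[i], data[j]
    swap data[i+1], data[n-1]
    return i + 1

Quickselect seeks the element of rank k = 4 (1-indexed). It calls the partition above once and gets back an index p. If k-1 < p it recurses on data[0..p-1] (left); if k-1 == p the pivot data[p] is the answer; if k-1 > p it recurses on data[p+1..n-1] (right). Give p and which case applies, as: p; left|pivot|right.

4; left

pivot=7, i=-1
j=0: 8>7, skip
j=1: 5≤7, i=0, swap(0,1) ⇒ [5,8,10,3,6,13,11,9,1,7]
j=2: 10>7, skip
j=3: 3≤7, i=1, swap(1,3) ⇒ [5,3,10,8,6,13,11,9,1,7]
j=4: 6≤7, i=2, swap(2,4) ⇒ [5,3,6,8,10,13,11,9,1,7]
j=5: 13>7, skip
j=6: 11>7, skip
j=7: 9>7, skip
j=8: 1≤7, i=3, swap(3,8) ⇒ [5,3,6,1,10,13,11,9,8,7]
swap(4,9) ⇒ [5,3,6,1,7,13,11,9,8,10]; return 4
p = 4; k-1 = 3 < 4 ⇒ left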